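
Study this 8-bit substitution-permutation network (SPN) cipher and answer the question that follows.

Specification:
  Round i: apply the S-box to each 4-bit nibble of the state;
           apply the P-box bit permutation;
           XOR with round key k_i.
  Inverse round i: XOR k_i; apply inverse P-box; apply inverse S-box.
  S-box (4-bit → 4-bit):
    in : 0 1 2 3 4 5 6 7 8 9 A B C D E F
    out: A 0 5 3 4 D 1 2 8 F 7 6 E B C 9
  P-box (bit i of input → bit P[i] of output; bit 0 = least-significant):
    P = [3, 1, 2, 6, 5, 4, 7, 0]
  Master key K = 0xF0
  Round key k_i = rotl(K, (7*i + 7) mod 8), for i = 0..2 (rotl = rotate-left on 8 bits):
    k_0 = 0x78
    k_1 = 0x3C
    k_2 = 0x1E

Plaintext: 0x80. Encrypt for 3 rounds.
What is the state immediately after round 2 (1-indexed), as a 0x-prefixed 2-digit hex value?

s_0 = plaintext = 0x80
s_1 = Round(s_0, k_0) = 0x3B
s_2 = Round(s_1, k_1) = 0x0A
s_3 = Round(s_2, k_2) = 0x01

0x0A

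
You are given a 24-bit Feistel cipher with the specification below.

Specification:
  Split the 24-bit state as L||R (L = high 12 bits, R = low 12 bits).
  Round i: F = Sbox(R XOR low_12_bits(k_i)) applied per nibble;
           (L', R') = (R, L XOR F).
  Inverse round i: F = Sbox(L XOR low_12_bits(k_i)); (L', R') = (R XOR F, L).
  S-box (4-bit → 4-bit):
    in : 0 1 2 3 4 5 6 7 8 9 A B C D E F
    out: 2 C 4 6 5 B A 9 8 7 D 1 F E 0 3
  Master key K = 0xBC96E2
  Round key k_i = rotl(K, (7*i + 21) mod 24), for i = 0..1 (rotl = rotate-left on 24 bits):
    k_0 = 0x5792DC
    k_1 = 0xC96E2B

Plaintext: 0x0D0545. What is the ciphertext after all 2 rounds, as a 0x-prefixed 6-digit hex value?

0x9A7CCA

s_0 = plaintext = 0x0D0545
s_1 = Round(s_0, k_0) = 0x5459A7
s_2 = Round(s_1, k_1) = 0x9A7CCA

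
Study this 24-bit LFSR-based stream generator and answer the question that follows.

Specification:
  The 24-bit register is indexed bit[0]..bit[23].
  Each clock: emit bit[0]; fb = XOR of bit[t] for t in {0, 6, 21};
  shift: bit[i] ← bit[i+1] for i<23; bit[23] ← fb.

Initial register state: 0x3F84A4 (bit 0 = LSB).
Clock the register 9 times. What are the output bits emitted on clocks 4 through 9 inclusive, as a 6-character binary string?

001010

reg_0 = 0x3F84A4
clock 1: out=0, reg = 0x9FC252
clock 2: out=0, reg = 0xCFE129
clock 3: out=1, reg = 0xE7F094
clock 4: out=0, reg = 0xF3F84A
clock 5: out=0, reg = 0x79FC25
clock 6: out=1, reg = 0x3CFE12
clock 7: out=0, reg = 0x9E7F09
clock 8: out=1, reg = 0xCF3F84
clock 9: out=0, reg = 0x679FC2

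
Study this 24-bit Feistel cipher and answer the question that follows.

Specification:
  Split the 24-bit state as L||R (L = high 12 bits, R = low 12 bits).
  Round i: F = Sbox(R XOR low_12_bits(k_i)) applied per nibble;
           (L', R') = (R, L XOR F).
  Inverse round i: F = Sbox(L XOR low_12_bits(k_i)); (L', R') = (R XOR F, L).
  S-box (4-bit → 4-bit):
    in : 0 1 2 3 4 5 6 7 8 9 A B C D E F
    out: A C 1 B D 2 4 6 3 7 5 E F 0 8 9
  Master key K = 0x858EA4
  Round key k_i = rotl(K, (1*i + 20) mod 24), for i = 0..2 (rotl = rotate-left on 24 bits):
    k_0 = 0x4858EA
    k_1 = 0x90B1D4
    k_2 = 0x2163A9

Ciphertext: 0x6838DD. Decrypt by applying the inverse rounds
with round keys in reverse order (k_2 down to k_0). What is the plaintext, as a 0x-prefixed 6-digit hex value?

0x09C84C

s_0 = ciphertext = 0x6838DD
s_1 = InvRound(s_0, k_2) = 0xAC8683
s_2 = InvRound(s_1, k_1) = 0x84CAC8
s_3 = InvRound(s_2, k_0) = 0x09C84C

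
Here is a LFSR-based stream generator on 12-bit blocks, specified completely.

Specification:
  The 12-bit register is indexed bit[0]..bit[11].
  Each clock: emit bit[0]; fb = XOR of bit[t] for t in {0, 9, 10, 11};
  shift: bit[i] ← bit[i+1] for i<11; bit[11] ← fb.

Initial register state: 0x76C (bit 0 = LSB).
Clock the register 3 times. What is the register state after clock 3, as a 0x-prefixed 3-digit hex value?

reg_0 = 0x76C
clock 1: out=0, reg = 0x3B6
clock 2: out=0, reg = 0x9DB
clock 3: out=1, reg = 0x4ED

0x4ED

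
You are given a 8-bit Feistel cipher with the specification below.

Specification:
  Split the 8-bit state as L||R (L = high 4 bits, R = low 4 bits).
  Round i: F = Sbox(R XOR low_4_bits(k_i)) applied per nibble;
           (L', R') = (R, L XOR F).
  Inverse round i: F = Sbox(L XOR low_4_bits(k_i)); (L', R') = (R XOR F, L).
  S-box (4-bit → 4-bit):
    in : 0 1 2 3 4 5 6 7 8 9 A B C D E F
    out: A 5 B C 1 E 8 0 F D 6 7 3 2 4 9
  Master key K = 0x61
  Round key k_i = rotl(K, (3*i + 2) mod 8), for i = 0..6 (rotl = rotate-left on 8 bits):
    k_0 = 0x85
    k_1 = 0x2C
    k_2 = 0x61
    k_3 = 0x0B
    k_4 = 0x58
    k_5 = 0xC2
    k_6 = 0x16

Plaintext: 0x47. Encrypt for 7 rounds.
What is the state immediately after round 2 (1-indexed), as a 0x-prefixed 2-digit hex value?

s_0 = plaintext = 0x47
s_1 = Round(s_0, k_0) = 0x7F
s_2 = Round(s_1, k_1) = 0xFB
s_3 = Round(s_2, k_2) = 0xB9
s_4 = Round(s_3, k_3) = 0x90
s_5 = Round(s_4, k_4) = 0x06
s_6 = Round(s_5, k_5) = 0x61
s_7 = Round(s_6, k_6) = 0x16

0xFB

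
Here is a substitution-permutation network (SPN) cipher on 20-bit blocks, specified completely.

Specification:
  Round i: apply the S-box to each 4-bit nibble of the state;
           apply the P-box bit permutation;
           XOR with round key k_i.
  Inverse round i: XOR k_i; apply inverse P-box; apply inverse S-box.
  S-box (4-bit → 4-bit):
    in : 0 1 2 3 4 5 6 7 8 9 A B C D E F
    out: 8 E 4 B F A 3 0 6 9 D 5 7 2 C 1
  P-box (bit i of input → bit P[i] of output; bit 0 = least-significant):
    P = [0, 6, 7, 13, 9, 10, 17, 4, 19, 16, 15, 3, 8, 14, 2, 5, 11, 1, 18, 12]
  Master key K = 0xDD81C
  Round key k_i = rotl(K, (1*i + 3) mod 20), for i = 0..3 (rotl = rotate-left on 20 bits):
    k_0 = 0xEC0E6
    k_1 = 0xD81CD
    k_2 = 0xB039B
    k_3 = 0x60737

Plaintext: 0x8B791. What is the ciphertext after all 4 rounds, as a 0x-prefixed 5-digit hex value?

s_0 = plaintext = 0x8B791
s_1 = Round(s_0, k_0) = 0xAE330
s_2 = Round(s_1, k_1) = 0x0BFF1
s_3 = Round(s_2, k_2) = 0x3305F
s_4 = Round(s_3, k_3) = 0x65A0C

0x65A0C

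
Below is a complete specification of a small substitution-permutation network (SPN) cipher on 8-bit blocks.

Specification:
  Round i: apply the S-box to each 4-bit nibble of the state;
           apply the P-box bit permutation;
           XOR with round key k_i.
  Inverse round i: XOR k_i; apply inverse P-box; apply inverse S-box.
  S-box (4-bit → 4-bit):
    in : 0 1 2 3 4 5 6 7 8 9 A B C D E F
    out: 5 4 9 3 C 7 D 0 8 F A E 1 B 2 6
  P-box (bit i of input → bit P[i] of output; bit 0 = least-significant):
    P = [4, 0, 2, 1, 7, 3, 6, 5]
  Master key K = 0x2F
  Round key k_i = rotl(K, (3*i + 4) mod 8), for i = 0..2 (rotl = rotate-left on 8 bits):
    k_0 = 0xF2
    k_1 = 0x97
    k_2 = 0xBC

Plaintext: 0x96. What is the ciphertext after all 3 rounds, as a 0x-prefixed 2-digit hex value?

0xDC

s_0 = plaintext = 0x96
s_1 = Round(s_0, k_0) = 0x0C
s_2 = Round(s_1, k_1) = 0x47
s_3 = Round(s_2, k_2) = 0xDC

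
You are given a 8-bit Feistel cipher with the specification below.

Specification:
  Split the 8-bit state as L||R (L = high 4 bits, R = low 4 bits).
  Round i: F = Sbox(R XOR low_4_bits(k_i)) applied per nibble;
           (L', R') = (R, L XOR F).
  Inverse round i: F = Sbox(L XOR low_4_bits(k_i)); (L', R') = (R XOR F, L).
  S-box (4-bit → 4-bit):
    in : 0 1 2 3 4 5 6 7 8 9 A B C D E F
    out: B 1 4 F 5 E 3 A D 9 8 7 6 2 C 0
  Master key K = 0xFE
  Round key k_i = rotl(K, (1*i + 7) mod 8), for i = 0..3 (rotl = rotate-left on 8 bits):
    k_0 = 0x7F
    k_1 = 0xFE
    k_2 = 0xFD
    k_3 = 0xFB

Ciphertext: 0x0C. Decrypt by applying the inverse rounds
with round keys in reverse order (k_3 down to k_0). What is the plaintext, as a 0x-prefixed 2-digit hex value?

0x09

s_0 = ciphertext = 0x0C
s_1 = InvRound(s_0, k_3) = 0xB0
s_2 = InvRound(s_1, k_2) = 0x3B
s_3 = InvRound(s_2, k_1) = 0x93
s_4 = InvRound(s_3, k_0) = 0x09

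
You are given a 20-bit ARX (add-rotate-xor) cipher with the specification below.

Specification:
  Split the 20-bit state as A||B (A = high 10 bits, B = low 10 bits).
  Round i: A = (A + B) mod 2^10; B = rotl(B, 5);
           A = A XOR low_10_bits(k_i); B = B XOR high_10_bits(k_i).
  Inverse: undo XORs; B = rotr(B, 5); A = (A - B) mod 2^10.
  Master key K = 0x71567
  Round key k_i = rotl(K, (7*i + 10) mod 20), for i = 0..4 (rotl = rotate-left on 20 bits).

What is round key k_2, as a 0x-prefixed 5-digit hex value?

K = 0x71567
k_0 = rotl(K, (7*0+10) mod 20) = rotl(K, 10) = 0x59DC5
k_1 = rotl(K, (7*1+10) mod 20) = rotl(K, 17) = 0xEE2AC
k_2 = rotl(K, (7*2+10) mod 20) = rotl(K, 4) = 0x15677

0x15677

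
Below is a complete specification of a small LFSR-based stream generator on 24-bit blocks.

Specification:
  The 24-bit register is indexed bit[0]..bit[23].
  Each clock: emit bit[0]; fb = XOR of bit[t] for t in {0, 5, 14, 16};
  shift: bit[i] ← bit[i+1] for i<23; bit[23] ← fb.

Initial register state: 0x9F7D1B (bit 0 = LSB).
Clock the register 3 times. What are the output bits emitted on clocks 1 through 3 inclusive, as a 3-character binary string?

reg_0 = 0x9F7D1B
clock 1: out=1, reg = 0xCFBE8D
clock 2: out=1, reg = 0x67DF46
clock 3: out=0, reg = 0x33EFA3

110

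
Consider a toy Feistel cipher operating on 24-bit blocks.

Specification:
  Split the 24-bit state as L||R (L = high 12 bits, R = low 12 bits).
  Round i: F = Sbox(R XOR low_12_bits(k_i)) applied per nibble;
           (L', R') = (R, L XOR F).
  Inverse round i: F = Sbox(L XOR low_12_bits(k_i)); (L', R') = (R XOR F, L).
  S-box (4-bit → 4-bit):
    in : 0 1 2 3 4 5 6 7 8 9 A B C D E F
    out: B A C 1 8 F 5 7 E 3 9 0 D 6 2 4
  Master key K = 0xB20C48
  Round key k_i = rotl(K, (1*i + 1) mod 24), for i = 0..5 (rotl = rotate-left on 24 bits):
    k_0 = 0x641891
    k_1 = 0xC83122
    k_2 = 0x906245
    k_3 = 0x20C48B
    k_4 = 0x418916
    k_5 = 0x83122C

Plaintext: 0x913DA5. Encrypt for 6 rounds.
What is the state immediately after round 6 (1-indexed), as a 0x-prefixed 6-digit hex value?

0xA83978

s_0 = plaintext = 0x913DA5
s_1 = Round(s_0, k_0) = 0xDA560B
s_2 = Round(s_1, k_1) = 0x60BA66
s_3 = Round(s_2, k_2) = 0xA668CA
s_4 = Round(s_3, k_3) = 0x8CA7EC
s_5 = Round(s_4, k_4) = 0x7ECA83
s_6 = Round(s_5, k_5) = 0xA83978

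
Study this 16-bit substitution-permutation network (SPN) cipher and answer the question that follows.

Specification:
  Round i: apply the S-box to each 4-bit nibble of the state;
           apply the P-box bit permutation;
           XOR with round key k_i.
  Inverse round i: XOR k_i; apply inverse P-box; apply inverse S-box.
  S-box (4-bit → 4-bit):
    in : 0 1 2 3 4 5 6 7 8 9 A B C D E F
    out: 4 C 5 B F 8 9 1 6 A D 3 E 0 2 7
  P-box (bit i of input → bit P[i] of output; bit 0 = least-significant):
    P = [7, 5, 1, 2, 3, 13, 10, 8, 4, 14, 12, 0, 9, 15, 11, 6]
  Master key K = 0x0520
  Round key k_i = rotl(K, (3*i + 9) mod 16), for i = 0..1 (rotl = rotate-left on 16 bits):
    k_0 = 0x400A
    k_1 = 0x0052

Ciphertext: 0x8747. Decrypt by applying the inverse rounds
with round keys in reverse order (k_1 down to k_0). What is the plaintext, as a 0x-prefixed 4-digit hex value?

s_0 = ciphertext = 0x8747
s_1 = InvRound(s_0, k_1) = 0xB615
s_2 = InvRound(s_1, k_0) = 0xB4F1

0xB4F1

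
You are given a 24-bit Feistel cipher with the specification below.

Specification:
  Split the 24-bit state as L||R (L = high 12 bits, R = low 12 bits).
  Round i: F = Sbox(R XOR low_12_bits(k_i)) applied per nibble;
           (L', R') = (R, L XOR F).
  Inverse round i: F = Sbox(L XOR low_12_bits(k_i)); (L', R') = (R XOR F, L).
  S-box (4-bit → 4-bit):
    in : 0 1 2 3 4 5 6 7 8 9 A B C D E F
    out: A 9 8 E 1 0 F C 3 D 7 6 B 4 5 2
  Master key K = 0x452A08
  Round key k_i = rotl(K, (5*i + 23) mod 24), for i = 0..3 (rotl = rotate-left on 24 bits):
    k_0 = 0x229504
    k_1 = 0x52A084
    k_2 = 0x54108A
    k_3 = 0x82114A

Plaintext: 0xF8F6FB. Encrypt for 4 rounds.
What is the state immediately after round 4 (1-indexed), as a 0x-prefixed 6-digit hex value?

s_0 = plaintext = 0xF8F6FB
s_1 = Round(s_0, k_0) = 0x6FB1AD
s_2 = Round(s_1, k_1) = 0x1ADF76
s_3 = Round(s_2, k_2) = 0xF76386
s_4 = Round(s_3, k_3) = 0x3867CD

0x3867CD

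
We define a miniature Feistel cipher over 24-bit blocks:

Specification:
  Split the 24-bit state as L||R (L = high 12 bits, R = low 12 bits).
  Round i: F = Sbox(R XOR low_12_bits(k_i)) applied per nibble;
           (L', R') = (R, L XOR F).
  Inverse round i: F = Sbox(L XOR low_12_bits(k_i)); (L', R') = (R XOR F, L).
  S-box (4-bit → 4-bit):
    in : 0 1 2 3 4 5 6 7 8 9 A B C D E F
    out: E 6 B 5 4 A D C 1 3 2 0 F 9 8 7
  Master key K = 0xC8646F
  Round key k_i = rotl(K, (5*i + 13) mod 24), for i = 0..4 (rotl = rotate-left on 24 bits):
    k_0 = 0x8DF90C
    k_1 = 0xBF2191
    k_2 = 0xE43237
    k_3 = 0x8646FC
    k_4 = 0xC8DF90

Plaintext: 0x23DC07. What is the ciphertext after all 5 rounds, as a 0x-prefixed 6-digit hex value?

0x3C5EB0

s_0 = plaintext = 0x23DC07
s_1 = Round(s_0, k_0) = 0xC078DD
s_2 = Round(s_1, k_1) = 0x8DDF48
s_3 = Round(s_2, k_2) = 0xF4811A
s_4 = Round(s_3, k_3) = 0x11A3C5
s_5 = Round(s_4, k_4) = 0x3C5EB0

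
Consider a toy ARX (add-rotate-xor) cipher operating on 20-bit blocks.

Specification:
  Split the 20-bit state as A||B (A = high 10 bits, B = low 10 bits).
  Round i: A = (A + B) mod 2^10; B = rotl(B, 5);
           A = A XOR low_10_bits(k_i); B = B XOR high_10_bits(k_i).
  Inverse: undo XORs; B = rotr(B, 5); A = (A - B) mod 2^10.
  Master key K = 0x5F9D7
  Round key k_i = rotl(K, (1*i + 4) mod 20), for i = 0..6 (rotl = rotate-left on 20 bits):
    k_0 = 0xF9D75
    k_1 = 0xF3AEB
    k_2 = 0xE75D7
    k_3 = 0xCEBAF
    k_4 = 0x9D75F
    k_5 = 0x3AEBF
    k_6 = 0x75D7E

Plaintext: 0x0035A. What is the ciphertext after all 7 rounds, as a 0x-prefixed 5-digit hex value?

0x00B62

s_0 = plaintext = 0x0035A
s_1 = Round(s_0, k_0) = 0x8BCBD
s_2 = Round(s_1, k_1) = 0x01C6B
s_3 = Round(s_2, k_2) = 0x696FE
s_4 = Round(s_3, k_3) = 0xC30ED
s_5 = Round(s_4, k_4) = 0x29BD2
s_6 = Round(s_5, k_5) = 0xB1EB5
s_7 = Round(s_6, k_6) = 0x00B62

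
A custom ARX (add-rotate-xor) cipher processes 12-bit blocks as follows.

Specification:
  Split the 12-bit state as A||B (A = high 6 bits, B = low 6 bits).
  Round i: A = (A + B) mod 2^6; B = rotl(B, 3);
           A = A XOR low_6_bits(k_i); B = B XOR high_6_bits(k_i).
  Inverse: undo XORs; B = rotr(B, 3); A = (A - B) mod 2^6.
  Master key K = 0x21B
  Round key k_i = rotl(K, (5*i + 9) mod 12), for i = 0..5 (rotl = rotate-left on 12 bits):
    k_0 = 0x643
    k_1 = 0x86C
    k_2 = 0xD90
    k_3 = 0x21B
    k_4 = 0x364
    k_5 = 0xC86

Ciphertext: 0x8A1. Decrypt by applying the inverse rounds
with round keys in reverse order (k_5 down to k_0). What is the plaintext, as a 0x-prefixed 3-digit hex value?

s_0 = ciphertext = 0x8A1
s_1 = InvRound(s_0, k_5) = 0x29A
s_2 = InvRound(s_1, k_4) = 0xD3A
s_3 = InvRound(s_2, k_3) = 0x656
s_4 = InvRound(s_3, k_2) = 0x144
s_5 = InvRound(s_4, k_1) = 0xF6C
s_6 = InvRound(s_5, k_0) = 0x42E

0x42E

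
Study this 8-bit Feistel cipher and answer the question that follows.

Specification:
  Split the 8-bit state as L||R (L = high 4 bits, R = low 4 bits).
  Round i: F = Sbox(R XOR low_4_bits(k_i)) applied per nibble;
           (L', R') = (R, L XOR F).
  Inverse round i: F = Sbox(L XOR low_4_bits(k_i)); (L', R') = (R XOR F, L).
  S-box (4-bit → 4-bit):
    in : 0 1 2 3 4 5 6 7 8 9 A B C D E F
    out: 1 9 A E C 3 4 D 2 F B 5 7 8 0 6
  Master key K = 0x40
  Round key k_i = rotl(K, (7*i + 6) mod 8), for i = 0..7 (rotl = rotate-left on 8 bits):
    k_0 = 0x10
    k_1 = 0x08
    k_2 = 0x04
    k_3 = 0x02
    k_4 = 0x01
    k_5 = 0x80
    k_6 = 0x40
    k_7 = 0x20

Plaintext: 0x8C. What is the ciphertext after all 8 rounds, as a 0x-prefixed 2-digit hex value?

0x23

s_0 = plaintext = 0x8C
s_1 = Round(s_0, k_0) = 0xCF
s_2 = Round(s_1, k_1) = 0xF1
s_3 = Round(s_2, k_2) = 0x1C
s_4 = Round(s_3, k_3) = 0xC1
s_5 = Round(s_4, k_4) = 0x1D
s_6 = Round(s_5, k_5) = 0xD9
s_7 = Round(s_6, k_6) = 0x92
s_8 = Round(s_7, k_7) = 0x23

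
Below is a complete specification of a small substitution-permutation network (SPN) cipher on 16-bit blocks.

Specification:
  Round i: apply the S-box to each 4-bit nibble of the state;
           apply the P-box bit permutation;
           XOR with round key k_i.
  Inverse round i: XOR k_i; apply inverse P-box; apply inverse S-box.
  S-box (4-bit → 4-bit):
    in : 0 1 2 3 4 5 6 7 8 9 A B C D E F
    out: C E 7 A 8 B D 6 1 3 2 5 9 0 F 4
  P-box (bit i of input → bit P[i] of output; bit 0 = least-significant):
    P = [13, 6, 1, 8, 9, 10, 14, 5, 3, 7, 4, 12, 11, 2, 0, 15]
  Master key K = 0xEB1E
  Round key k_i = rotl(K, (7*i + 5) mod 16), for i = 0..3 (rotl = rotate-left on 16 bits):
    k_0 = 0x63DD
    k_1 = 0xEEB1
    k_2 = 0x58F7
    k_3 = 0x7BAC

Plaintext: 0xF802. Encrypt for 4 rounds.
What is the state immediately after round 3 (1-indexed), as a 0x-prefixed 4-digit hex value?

0xFC90

s_0 = plaintext = 0xF802
s_1 = Round(s_0, k_0) = 0x03B6
s_2 = Round(s_1, k_1) = 0x1D32
s_3 = Round(s_2, k_2) = 0xFC90
s_4 = Round(s_3, k_3) = 0x6CA7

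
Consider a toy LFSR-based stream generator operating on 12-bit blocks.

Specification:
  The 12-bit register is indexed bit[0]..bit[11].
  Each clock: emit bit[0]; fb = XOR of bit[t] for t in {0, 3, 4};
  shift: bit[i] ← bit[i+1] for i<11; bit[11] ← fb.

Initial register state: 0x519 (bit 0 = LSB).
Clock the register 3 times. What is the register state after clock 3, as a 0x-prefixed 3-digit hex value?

reg_0 = 0x519
clock 1: out=1, reg = 0xA8C
clock 2: out=0, reg = 0xD46
clock 3: out=0, reg = 0x6A3

0x6A3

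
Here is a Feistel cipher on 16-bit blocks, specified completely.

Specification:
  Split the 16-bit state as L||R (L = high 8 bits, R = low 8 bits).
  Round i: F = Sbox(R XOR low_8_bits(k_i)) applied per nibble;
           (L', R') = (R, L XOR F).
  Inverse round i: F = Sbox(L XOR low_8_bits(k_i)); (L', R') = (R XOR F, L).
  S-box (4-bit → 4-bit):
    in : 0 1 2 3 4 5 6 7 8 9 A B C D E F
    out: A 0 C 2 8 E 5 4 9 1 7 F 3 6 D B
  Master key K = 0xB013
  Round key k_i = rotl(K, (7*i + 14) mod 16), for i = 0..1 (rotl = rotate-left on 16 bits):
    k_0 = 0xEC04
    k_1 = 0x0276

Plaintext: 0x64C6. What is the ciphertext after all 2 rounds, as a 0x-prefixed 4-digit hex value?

0x580B

s_0 = plaintext = 0x64C6
s_1 = Round(s_0, k_0) = 0xC658
s_2 = Round(s_1, k_1) = 0x580B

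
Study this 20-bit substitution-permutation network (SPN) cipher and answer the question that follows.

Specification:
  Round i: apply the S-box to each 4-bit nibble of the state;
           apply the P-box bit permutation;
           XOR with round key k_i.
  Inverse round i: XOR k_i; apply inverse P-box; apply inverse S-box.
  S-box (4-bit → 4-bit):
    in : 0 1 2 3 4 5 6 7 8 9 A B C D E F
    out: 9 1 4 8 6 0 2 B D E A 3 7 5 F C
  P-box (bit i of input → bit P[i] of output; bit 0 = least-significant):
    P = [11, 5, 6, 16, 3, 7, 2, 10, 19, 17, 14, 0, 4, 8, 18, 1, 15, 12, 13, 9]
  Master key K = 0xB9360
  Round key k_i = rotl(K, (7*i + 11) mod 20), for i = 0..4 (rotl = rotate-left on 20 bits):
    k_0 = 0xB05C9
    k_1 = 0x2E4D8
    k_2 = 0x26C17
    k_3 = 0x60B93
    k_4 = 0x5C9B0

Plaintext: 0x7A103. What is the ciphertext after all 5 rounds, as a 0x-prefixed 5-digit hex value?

s_0 = plaintext = 0x7A103
s_1 = Round(s_0, k_0) = 0x292C3
s_2 = Round(s_1, k_1) = 0x78556
s_3 = Round(s_2, k_2) = 0x6FE25
s_4 = Round(s_3, k_3) = 0x85B94
s_5 = Round(s_4, k_4) = 0xF6F54

0xF6F54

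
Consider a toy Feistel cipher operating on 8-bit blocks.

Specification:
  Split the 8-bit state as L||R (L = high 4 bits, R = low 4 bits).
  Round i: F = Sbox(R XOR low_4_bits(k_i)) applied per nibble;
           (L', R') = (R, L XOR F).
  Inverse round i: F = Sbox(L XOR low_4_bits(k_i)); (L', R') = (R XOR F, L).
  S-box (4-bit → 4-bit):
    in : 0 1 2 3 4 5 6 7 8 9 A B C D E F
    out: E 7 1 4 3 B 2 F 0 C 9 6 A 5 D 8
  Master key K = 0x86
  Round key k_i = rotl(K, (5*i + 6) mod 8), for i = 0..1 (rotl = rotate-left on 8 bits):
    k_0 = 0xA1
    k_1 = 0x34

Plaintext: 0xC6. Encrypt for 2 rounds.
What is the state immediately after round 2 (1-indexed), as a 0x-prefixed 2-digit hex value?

s_0 = plaintext = 0xC6
s_1 = Round(s_0, k_0) = 0x63
s_2 = Round(s_1, k_1) = 0x39

0x39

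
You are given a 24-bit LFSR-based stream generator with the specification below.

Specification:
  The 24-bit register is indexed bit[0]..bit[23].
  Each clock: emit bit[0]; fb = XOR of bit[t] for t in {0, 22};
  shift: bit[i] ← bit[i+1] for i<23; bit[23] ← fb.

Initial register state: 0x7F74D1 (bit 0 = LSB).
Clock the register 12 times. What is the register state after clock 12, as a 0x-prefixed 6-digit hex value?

0xE907F7

reg_0 = 0x7F74D1
clock 1: out=1, reg = 0x3FBA68
clock 2: out=0, reg = 0x1FDD34
clock 3: out=0, reg = 0x0FEE9A
clock 4: out=0, reg = 0x07F74D
clock 5: out=1, reg = 0x83FBA6
clock 6: out=0, reg = 0x41FDD3
clock 7: out=1, reg = 0x20FEE9
clock 8: out=1, reg = 0x907F74
clock 9: out=0, reg = 0x483FBA
clock 10: out=0, reg = 0xA41FDD
clock 11: out=1, reg = 0xD20FEE
clock 12: out=0, reg = 0xE907F7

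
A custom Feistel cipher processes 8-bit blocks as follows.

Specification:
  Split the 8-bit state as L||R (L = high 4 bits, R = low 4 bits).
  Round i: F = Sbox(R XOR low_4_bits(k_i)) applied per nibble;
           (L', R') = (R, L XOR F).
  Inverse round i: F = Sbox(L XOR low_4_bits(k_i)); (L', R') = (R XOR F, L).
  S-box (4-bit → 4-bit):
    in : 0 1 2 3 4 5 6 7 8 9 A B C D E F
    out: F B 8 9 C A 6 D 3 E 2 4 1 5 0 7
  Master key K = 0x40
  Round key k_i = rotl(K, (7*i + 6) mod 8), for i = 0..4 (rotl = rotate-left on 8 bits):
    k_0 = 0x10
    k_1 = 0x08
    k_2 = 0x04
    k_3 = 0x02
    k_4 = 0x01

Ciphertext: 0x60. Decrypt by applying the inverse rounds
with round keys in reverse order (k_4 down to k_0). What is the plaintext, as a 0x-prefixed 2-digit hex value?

s_0 = ciphertext = 0x60
s_1 = InvRound(s_0, k_4) = 0xD6
s_2 = InvRound(s_1, k_3) = 0x1D
s_3 = InvRound(s_2, k_2) = 0x71
s_4 = InvRound(s_3, k_1) = 0x67
s_5 = InvRound(s_4, k_0) = 0x16

0x16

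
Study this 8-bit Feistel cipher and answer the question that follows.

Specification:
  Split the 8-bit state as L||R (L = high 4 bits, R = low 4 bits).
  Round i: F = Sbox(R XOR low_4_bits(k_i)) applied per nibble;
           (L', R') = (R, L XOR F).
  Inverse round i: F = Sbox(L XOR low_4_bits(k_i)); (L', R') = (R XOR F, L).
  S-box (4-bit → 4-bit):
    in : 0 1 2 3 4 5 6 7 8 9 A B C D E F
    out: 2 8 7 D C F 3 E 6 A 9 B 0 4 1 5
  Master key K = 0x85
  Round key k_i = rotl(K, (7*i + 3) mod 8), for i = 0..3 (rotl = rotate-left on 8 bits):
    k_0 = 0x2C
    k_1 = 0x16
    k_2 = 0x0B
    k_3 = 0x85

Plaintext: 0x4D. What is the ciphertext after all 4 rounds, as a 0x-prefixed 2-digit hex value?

s_0 = plaintext = 0x4D
s_1 = Round(s_0, k_0) = 0xDC
s_2 = Round(s_1, k_1) = 0xC4
s_3 = Round(s_2, k_2) = 0x49
s_4 = Round(s_3, k_3) = 0x94

0x94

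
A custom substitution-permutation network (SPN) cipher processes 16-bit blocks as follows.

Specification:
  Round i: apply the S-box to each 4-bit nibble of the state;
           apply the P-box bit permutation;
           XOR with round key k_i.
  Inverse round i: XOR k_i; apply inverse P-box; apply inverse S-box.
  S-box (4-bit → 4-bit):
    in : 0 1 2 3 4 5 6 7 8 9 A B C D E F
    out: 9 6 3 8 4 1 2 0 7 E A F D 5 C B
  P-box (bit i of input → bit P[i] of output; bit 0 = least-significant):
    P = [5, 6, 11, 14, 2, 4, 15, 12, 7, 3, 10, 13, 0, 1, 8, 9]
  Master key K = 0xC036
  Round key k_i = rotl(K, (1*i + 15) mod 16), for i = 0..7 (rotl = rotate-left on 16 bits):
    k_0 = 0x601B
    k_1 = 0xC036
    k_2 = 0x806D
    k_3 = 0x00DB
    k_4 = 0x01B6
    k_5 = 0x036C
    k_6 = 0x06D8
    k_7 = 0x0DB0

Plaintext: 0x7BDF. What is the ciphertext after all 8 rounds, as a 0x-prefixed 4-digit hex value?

0x9CA8

s_0 = plaintext = 0x7BDF
s_1 = Round(s_0, k_0) = 0x84F7
s_2 = Round(s_1, k_1) = 0xD521
s_3 = Round(s_2, k_2) = 0x89B8
s_4 = Round(s_3, k_3) = 0xBDA4
s_5 = Round(s_4, k_4) = 0x1E25
s_6 = Round(s_5, k_5) = 0x265A
s_7 = Round(s_6, k_6) = 0x4697
s_8 = Round(s_7, k_7) = 0x9CA8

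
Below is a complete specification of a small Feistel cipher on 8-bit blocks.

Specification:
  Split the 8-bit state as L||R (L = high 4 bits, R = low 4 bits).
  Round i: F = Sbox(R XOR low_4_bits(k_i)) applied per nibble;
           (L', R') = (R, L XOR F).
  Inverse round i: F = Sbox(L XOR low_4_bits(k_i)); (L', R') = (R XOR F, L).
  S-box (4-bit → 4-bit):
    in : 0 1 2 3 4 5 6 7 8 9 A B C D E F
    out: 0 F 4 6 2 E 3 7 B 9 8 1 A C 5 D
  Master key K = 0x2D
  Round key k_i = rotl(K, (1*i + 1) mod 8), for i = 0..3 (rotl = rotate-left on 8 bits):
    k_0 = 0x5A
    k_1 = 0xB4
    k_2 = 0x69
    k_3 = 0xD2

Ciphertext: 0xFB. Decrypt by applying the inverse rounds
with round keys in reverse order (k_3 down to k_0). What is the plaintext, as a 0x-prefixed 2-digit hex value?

0x12

s_0 = ciphertext = 0xFB
s_1 = InvRound(s_0, k_3) = 0x7F
s_2 = InvRound(s_1, k_2) = 0xA7
s_3 = InvRound(s_2, k_1) = 0x2A
s_4 = InvRound(s_3, k_0) = 0x12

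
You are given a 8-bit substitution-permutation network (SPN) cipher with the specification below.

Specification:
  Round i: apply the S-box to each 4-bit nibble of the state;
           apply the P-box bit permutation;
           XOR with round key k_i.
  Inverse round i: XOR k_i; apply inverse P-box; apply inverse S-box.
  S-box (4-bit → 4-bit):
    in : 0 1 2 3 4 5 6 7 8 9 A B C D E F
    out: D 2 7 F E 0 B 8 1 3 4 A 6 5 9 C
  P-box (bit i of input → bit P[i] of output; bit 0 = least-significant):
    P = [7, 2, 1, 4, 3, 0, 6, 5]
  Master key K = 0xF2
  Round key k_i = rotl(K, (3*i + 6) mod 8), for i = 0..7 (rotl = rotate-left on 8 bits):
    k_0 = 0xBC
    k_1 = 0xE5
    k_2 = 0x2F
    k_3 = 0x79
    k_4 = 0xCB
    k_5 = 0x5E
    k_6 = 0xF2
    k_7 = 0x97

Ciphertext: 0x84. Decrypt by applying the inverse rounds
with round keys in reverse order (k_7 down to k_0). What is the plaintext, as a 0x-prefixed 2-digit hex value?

s_0 = ciphertext = 0x84
s_1 = InvRound(s_0, k_7) = 0x1F
s_2 = InvRound(s_1, k_6) = 0x39
s_3 = InvRound(s_2, k_5) = 0x4C
s_4 = InvRound(s_3, k_4) = 0x12
s_5 = InvRound(s_4, k_3) = 0x3A
s_6 = InvRound(s_5, k_2) = 0x1B
s_7 = InvRound(s_6, k_1) = 0x03
s_8 = InvRound(s_7, k_0) = 0x63

0x63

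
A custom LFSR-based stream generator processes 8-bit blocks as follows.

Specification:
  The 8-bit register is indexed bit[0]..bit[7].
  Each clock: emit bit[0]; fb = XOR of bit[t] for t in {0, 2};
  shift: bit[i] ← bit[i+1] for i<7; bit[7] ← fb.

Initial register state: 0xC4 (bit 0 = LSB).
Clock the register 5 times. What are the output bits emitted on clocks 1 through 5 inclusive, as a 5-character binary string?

reg_0 = 0xC4
clock 1: out=0, reg = 0xE2
clock 2: out=0, reg = 0x71
clock 3: out=1, reg = 0xB8
clock 4: out=0, reg = 0x5C
clock 5: out=0, reg = 0xAE

00100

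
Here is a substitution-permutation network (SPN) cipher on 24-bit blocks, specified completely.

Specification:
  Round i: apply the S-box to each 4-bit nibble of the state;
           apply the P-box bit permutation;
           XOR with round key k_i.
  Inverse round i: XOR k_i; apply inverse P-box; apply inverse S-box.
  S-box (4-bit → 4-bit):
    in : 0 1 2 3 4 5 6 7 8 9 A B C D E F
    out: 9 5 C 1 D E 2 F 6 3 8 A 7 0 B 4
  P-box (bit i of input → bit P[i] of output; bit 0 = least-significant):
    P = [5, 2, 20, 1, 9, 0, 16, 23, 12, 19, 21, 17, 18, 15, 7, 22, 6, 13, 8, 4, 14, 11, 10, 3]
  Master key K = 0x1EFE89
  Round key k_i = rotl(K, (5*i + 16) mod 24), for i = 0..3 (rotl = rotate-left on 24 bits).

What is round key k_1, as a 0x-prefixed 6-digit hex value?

K = 0x1EFE89
k_0 = rotl(K, (5*0+16) mod 24) = rotl(K, 16) = 0x891EFE
k_1 = rotl(K, (5*1+16) mod 24) = rotl(K, 21) = 0x23DFD1

0x23DFD1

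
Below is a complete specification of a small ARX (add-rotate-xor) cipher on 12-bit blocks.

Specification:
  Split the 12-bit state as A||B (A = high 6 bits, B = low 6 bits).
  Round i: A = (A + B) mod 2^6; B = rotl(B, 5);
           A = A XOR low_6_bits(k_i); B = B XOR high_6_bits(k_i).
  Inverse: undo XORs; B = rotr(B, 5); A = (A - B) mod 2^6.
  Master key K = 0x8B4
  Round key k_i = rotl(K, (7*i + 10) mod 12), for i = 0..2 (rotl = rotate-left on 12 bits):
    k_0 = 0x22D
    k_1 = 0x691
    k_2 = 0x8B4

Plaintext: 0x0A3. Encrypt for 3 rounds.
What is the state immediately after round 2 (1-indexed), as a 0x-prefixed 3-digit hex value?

s_0 = plaintext = 0x0A3
s_1 = Round(s_0, k_0) = 0x239
s_2 = Round(s_1, k_1) = 0x426
s_3 = Round(s_2, k_2) = 0x0B1

0x426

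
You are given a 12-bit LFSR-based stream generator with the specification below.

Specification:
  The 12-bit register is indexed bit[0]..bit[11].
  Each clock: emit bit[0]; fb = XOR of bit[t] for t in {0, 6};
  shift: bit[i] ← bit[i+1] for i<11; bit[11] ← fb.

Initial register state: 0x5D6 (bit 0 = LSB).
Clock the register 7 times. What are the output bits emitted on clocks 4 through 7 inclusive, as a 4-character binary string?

reg_0 = 0x5D6
clock 1: out=0, reg = 0xAEB
clock 2: out=1, reg = 0x575
clock 3: out=1, reg = 0x2BA
clock 4: out=0, reg = 0x15D
clock 5: out=1, reg = 0x0AE
clock 6: out=0, reg = 0x057
clock 7: out=1, reg = 0x02B

0101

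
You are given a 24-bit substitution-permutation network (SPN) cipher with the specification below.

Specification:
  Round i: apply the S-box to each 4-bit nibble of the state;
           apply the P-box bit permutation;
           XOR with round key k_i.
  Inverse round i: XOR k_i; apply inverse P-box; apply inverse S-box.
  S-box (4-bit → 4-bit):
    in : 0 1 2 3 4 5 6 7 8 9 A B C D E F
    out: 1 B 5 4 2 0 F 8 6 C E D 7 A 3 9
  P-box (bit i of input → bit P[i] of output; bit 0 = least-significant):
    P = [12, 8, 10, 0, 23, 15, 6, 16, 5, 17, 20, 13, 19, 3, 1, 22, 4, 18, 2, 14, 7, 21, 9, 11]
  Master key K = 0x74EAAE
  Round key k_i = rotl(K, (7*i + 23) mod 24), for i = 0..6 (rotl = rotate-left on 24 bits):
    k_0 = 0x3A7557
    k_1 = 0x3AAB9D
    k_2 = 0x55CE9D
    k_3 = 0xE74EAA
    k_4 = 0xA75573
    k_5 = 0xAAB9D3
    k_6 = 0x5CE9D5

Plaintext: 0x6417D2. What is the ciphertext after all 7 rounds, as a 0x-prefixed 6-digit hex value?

s_0 = plaintext = 0x6417D2
s_1 = Round(s_0, k_0) = 0x57CBDF
s_2 = Round(s_1, k_1) = 0x235BB6
s_3 = Round(s_2, k_2) = 0xC4F978
s_4 = Round(s_3, k_3) = 0x9A692A
s_5 = Round(s_4, k_4) = 0x7B3A3C
s_6 = Round(s_5, k_5) = 0xB8C485
s_7 = Round(s_6, k_6) = 0x52631B

0x52631B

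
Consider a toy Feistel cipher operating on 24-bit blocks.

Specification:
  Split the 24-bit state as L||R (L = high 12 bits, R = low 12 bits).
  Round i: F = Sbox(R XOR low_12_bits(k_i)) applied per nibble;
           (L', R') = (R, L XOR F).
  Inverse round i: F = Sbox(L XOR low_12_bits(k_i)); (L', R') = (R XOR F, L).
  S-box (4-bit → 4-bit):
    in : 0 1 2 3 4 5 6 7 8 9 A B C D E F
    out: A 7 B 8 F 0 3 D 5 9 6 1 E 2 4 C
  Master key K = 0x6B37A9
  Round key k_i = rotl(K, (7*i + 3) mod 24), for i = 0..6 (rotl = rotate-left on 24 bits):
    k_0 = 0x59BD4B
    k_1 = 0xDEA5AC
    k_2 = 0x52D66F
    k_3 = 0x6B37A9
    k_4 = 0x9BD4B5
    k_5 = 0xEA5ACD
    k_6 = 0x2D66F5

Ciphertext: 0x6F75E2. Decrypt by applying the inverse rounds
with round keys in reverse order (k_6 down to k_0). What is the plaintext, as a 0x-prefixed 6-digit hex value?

0xF721AA

s_0 = ciphertext = 0x6F75E2
s_1 = InvRound(s_0, k_6) = 0xF496F7
s_2 = InvRound(s_1, k_5) = 0x6A8F49
s_3 = InvRound(s_2, k_4) = 0x43B6A8
s_4 = InvRound(s_3, k_3) = 0xE3343B
s_5 = InvRound(s_4, k_2) = 0x135E33
s_6 = InvRound(s_5, k_1) = 0x1AA135
s_7 = InvRound(s_6, k_0) = 0xF721AA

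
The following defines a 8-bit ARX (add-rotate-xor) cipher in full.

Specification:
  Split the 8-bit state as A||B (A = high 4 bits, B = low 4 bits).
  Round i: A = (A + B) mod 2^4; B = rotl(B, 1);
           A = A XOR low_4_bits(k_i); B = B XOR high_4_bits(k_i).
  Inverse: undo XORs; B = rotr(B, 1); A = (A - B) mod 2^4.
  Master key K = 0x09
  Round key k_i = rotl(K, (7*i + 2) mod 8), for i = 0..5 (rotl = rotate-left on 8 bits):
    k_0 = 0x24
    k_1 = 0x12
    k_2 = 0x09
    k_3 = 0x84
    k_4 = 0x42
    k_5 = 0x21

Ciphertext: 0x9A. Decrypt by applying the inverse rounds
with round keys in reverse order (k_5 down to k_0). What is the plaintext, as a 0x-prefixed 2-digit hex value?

s_0 = ciphertext = 0x9A
s_1 = InvRound(s_0, k_5) = 0x44
s_2 = InvRound(s_1, k_4) = 0x60
s_3 = InvRound(s_2, k_3) = 0xE4
s_4 = InvRound(s_3, k_2) = 0x52
s_5 = InvRound(s_4, k_1) = 0xE9
s_6 = InvRound(s_5, k_0) = 0xDD

0xDD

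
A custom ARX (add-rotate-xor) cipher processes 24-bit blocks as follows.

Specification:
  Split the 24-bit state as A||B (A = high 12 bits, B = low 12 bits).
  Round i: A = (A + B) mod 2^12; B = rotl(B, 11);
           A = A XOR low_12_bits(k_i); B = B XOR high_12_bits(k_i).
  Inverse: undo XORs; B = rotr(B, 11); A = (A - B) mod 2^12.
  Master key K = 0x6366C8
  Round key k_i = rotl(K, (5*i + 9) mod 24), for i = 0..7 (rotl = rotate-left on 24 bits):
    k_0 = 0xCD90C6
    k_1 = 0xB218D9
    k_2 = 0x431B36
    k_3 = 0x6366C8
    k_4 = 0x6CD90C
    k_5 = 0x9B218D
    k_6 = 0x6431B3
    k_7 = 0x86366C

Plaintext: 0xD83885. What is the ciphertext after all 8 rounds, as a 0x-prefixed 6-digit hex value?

s_0 = plaintext = 0xD83885
s_1 = Round(s_0, k_0) = 0x6CE09B
s_2 = Round(s_1, k_1) = 0xFB036C
s_3 = Round(s_2, k_2) = 0x82A587
s_4 = Round(s_3, k_3) = 0xB79CF5
s_5 = Round(s_4, k_4) = 0x1628B7
s_6 = Round(s_5, k_5) = 0xB945E9
s_7 = Round(s_6, k_6) = 0x0CECB7
s_8 = Round(s_7, k_7) = 0xBE9638

0xBE9638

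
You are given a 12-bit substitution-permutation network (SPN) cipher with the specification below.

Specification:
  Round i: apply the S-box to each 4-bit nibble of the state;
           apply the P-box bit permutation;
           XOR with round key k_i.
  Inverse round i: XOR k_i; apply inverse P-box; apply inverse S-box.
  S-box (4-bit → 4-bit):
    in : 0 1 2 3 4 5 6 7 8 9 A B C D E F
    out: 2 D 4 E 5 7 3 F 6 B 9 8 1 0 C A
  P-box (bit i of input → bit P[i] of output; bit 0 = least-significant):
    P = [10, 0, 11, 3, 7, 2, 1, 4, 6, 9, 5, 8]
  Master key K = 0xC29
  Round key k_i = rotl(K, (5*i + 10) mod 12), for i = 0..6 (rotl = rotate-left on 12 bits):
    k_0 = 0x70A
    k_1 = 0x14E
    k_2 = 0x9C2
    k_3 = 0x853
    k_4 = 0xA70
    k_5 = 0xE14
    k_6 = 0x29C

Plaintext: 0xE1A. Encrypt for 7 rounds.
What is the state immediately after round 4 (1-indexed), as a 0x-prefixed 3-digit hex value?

0xA65

s_0 = plaintext = 0xE1A
s_1 = Round(s_0, k_0) = 0x2B0
s_2 = Round(s_1, k_1) = 0x17F
s_3 = Round(s_2, k_2) = 0x83D
s_4 = Round(s_3, k_3) = 0xA65
s_5 = Round(s_4, k_4) = 0x7B5
s_6 = Round(s_5, k_5) = 0x165
s_7 = Round(s_6, k_6) = 0xF79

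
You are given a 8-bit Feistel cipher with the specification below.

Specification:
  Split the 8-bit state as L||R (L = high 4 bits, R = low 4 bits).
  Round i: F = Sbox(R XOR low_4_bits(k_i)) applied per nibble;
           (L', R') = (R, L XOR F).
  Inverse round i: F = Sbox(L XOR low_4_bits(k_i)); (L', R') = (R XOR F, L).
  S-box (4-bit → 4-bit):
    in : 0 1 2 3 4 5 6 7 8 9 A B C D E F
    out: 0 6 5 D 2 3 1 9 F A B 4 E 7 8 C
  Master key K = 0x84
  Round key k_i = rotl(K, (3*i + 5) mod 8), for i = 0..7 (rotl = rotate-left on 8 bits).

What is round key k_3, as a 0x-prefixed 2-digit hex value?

K = 0x84
k_0 = rotl(K, (3*0+5) mod 8) = rotl(K, 5) = 0x90
k_1 = rotl(K, (3*1+5) mod 8) = rotl(K, 0) = 0x84
k_2 = rotl(K, (3*2+5) mod 8) = rotl(K, 3) = 0x24
k_3 = rotl(K, (3*3+5) mod 8) = rotl(K, 6) = 0x21

0x21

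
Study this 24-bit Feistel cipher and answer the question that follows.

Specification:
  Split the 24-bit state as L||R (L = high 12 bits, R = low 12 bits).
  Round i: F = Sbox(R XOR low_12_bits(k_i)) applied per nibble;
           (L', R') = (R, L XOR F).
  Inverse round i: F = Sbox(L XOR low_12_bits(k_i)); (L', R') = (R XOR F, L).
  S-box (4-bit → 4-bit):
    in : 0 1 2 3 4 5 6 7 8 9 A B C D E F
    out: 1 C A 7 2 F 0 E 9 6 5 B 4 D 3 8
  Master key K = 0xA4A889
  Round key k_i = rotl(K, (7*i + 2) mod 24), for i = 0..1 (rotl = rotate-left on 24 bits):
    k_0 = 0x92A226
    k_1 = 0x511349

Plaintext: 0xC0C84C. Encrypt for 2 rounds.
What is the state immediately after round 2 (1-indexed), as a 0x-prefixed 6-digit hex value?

s_0 = plaintext = 0xC0C84C
s_1 = Round(s_0, k_0) = 0x84C909
s_2 = Round(s_1, k_1) = 0x909D6D

0x909D6D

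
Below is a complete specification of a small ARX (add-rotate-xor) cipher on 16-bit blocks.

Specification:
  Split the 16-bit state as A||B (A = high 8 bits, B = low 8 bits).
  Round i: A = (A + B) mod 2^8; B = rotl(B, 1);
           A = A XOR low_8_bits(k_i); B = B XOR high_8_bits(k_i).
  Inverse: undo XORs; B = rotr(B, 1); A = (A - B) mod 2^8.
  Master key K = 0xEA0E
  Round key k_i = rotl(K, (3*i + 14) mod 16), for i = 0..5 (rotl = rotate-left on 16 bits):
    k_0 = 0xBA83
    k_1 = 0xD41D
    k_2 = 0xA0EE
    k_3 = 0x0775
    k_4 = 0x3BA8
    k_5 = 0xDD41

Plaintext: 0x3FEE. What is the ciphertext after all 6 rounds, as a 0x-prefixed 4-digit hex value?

s_0 = plaintext = 0x3FEE
s_1 = Round(s_0, k_0) = 0xAE67
s_2 = Round(s_1, k_1) = 0x081A
s_3 = Round(s_2, k_2) = 0xCC94
s_4 = Round(s_3, k_3) = 0x152E
s_5 = Round(s_4, k_4) = 0xEB67
s_6 = Round(s_5, k_5) = 0x1313

0x1313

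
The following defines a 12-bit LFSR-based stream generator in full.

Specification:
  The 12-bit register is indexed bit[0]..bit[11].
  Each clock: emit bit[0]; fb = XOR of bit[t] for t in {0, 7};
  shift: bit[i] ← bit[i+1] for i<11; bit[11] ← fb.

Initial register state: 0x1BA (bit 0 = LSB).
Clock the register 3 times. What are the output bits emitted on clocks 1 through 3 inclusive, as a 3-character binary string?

reg_0 = 0x1BA
clock 1: out=0, reg = 0x8DD
clock 2: out=1, reg = 0x46E
clock 3: out=0, reg = 0x237

010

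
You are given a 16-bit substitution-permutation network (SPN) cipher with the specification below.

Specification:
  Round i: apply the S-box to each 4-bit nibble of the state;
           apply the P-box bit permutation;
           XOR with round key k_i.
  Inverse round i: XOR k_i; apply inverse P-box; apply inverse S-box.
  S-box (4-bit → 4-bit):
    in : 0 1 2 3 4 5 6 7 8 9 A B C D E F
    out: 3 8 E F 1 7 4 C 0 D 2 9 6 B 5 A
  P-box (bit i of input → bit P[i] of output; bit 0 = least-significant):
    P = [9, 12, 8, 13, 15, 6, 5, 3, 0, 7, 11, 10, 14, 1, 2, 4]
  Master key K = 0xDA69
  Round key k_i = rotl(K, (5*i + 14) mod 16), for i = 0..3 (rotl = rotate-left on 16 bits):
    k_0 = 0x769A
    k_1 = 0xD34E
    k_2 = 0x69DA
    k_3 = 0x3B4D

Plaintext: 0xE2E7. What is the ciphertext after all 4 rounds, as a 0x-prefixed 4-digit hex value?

0x489F

s_0 = plaintext = 0xE2E7
s_1 = Round(s_0, k_0) = 0x9B3E
s_2 = Round(s_1, k_1) = 0x1433
s_3 = Round(s_2, k_2) = 0xDAA3
s_4 = Round(s_3, k_3) = 0x489F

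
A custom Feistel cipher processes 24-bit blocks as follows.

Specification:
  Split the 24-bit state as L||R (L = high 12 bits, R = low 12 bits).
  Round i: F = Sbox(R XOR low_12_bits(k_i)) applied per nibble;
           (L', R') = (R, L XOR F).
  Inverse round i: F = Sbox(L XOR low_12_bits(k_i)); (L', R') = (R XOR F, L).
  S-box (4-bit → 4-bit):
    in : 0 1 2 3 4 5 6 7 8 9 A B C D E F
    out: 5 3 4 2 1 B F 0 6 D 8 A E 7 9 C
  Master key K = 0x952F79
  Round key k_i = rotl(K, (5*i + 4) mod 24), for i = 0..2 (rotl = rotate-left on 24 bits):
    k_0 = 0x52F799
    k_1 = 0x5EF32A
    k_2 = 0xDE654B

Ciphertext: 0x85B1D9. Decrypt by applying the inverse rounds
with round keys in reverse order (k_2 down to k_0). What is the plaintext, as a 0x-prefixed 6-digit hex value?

0x7AB3B4

s_0 = ciphertext = 0x85B1D9
s_1 = InvRound(s_0, k_2) = 0x6EC85B
s_2 = InvRound(s_1, k_1) = 0x3B46EC
s_3 = InvRound(s_2, k_0) = 0x7AB3B4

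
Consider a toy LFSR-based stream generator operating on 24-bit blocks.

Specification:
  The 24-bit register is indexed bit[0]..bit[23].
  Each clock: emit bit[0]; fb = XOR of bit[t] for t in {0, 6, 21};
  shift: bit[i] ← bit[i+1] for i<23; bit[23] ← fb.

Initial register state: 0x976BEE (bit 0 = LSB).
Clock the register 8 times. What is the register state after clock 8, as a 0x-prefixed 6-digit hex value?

0x2D976B

reg_0 = 0x976BEE
clock 1: out=0, reg = 0xCBB5F7
clock 2: out=1, reg = 0x65DAFB
clock 3: out=1, reg = 0xB2ED7D
clock 4: out=1, reg = 0xD976BE
clock 5: out=0, reg = 0x6CBB5F
clock 6: out=1, reg = 0xB65DAF
clock 7: out=1, reg = 0x5B2ED7
clock 8: out=1, reg = 0x2D976B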